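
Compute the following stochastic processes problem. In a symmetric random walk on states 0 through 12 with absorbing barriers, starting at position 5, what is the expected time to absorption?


For symmetric RW on 0,...,N with absorbing barriers, E(i) = i*(N-i)
E(5) = 5 * 7 = 35

35


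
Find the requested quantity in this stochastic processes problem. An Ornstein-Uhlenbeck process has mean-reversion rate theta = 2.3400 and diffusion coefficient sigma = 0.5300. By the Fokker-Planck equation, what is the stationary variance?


Stationary variance = sigma^2 / (2*theta)
= 0.5300^2 / (2*2.3400)
= 0.2809 / 4.6800
= 0.0600

0.0600


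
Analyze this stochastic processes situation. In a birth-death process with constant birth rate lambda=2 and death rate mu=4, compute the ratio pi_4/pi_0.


For birth-death process, pi_n/pi_0 = (lambda/mu)^n
= (2/4)^4
= 0.0625

0.0625


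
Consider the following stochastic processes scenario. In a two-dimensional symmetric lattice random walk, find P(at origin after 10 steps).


P = C(10,5)^2 / 4^10
= 252^2 / 1048576
= 63504 / 1048576
= 0.0606

0.0606


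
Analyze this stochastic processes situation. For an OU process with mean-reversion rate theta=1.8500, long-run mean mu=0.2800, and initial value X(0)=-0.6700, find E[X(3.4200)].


E[X(t)] = mu + (X(0) - mu)*exp(-theta*t)
= 0.2800 + (-0.6700 - 0.2800)*exp(-1.8500*3.4200)
= 0.2800 + -0.9500 * 0.0018
= 0.2783

0.2783


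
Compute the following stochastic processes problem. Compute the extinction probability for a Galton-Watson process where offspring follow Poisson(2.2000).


Since mu = 2.2000 > 1, extinction prob q < 1.
Solve s = exp(mu*(s-1)) iteratively.
q = 0.1563

0.1563


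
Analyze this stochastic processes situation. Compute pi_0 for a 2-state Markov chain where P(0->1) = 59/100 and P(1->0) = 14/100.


Stationary distribution: pi_0 = p10/(p01+p10), pi_1 = p01/(p01+p10)
p01 = 0.5900, p10 = 0.1400
pi_0 = 0.1918

0.1918


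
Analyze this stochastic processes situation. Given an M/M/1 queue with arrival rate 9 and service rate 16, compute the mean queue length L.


rho = 9/16 = 0.5625
L = rho/(1-rho)
= 0.5625/0.4375
= 1.2857

1.2857


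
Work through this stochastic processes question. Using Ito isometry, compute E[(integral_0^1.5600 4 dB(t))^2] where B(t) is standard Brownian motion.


By Ito isometry: E[(int f dB)^2] = int f^2 dt
= 4^2 * 1.5600
= 16 * 1.5600 = 24.9600

24.9600


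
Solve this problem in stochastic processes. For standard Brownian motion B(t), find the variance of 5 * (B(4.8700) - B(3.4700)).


Var(alpha*(B(t)-B(s))) = alpha^2 * (t-s)
= 5^2 * (4.8700 - 3.4700)
= 25 * 1.4000
= 35.0000

35.0000


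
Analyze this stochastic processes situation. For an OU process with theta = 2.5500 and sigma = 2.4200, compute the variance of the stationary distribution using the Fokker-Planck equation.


Stationary variance = sigma^2 / (2*theta)
= 2.4200^2 / (2*2.5500)
= 5.8564 / 5.1000
= 1.1483

1.1483


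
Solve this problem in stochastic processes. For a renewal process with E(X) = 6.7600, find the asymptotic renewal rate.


Long-run renewal rate = 1/E(X)
= 1/6.7600
= 0.1479

0.1479


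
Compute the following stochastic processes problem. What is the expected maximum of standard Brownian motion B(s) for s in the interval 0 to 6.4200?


E(max B(s)) = sqrt(2t/pi)
= sqrt(2*6.4200/pi)
= sqrt(4.0871)
= 2.0217

2.0217


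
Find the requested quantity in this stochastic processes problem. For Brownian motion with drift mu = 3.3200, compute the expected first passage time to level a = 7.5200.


Expected first passage time = a/mu
= 7.5200/3.3200
= 2.2651

2.2651


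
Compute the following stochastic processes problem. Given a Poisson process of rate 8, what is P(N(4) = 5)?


P(N(t)=k) = (lambda*t)^k * exp(-lambda*t) / k!
lambda*t = 32
= 32^5 * exp(-32) / 5!
= 33554432 * 1.2664e-14 / 120
= 3.5412e-09

3.5412e-09


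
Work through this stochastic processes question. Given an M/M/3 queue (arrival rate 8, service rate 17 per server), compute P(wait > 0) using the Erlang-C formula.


a = lambda/mu = 0.4706
rho = a/c = 0.1569
Erlang-C formula applied:
C(c,a) = 0.0129

0.0129


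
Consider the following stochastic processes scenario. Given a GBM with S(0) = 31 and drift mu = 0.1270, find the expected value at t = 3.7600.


E[S(t)] = S(0) * exp(mu * t)
= 31 * exp(0.1270 * 3.7600)
= 31 * 1.6121
= 49.9742

49.9742


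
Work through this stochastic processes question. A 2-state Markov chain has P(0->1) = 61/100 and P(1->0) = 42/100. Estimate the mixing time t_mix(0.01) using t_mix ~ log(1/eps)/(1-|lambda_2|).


lambda_2 = |1 - p01 - p10| = |1 - 0.6100 - 0.4200| = 0.0300
t_mix ~ log(1/eps)/(1 - |lambda_2|)
= log(100)/(1 - 0.0300) = 4.6052/0.9700
= 4.7476

4.7476


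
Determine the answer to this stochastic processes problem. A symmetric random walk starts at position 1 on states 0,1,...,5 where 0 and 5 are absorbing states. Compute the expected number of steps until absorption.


For symmetric RW on 0,...,N with absorbing barriers, E(i) = i*(N-i)
E(1) = 1 * 4 = 4

4


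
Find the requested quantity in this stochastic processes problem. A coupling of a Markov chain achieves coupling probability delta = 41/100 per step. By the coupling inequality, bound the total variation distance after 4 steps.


TV distance bound <= (1-delta)^n
= (1 - 0.4100)^4
= 0.5900^4
= 0.1212

0.1212


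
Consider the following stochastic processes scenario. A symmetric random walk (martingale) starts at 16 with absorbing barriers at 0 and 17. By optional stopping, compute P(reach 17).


By optional stopping theorem: E(M at tau) = M(0) = 16
P(hit 17)*17 + P(hit 0)*0 = 16
P(hit 17) = (16 - 0)/(17 - 0) = 16/17 = 0.9412

0.9412


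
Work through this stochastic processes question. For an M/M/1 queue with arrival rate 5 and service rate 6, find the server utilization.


rho = lambda/mu
= 5/6
= 0.8333

0.8333


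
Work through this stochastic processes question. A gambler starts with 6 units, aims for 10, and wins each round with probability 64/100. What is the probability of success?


Gambler's ruin formula:
r = q/p = 0.3600/0.6400 = 0.5625
P(win) = (1 - r^i)/(1 - r^N)
= (1 - 0.5625^6)/(1 - 0.5625^10)
= 0.9714

0.9714


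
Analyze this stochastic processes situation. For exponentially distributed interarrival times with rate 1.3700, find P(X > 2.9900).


P(X > t) = exp(-lambda * t)
= exp(-1.3700 * 2.9900)
= exp(-4.0963) = 0.0166

0.0166


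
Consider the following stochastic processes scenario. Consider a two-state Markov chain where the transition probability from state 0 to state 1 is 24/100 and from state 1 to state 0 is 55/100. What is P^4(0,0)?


Computing P^4 by matrix multiplication.
P = [[0.7600, 0.2400], [0.5500, 0.4500]]
After raising P to the power 4:
P^4(0,0) = 0.6968

0.6968


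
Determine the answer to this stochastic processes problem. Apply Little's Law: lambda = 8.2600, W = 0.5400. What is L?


Little's Law: L = lambda * W
= 8.2600 * 0.5400
= 4.4604

4.4604


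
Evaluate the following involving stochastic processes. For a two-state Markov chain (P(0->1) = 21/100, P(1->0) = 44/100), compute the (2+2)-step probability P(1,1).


P^4 = P^2 * P^2
Computing via matrix multiplication of the transition matrix.
Entry (1,1) of P^4 = 0.3332

0.3332


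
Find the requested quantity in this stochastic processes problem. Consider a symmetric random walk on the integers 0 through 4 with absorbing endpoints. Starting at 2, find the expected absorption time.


For symmetric RW on 0,...,N with absorbing barriers, E(i) = i*(N-i)
E(2) = 2 * 2 = 4

4


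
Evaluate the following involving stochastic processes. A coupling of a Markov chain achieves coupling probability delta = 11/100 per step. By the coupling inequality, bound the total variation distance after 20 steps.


TV distance bound <= (1-delta)^n
= (1 - 0.1100)^20
= 0.8900^20
= 0.0972

0.0972


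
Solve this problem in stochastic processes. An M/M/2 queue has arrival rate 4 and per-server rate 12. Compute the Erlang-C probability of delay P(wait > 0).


a = lambda/mu = 0.3333
rho = a/c = 0.1667
Erlang-C formula applied:
C(c,a) = 0.0476

0.0476


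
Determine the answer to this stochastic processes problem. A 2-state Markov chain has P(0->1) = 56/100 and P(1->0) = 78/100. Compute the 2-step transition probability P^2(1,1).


Computing P^2 by matrix multiplication.
P = [[0.4400, 0.5600], [0.7800, 0.2200]]
After raising P to the power 2:
P^2(1,1) = 0.4852

0.4852


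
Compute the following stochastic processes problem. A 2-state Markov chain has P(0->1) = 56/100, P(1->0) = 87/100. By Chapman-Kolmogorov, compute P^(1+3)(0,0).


P^4 = P^1 * P^3
Computing via matrix multiplication of the transition matrix.
Entry (0,0) of P^4 = 0.6218

0.6218


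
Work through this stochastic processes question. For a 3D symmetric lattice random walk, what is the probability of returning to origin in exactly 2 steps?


P(return in 2 steps) = P(reverse first step) = 1/(2d)
= 1/6
= 0.1667

0.1667


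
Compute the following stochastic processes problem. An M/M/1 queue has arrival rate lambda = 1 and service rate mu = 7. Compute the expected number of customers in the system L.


rho = 1/7 = 0.1429
L = rho/(1-rho)
= 0.1429/0.8571
= 0.1667

0.1667


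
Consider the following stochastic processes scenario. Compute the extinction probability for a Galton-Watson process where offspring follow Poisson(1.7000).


Since mu = 1.7000 > 1, extinction prob q < 1.
Solve s = exp(mu*(s-1)) iteratively.
q = 0.3088

0.3088


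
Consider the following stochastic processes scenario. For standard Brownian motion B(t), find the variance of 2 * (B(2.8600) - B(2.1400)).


Var(alpha*(B(t)-B(s))) = alpha^2 * (t-s)
= 2^2 * (2.8600 - 2.1400)
= 4 * 0.7200
= 2.8800

2.8800


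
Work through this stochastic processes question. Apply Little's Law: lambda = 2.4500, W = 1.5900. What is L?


Little's Law: L = lambda * W
= 2.4500 * 1.5900
= 3.8955

3.8955


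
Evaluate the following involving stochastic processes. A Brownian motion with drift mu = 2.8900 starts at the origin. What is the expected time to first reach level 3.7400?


Expected first passage time = a/mu
= 3.7400/2.8900
= 1.2941

1.2941


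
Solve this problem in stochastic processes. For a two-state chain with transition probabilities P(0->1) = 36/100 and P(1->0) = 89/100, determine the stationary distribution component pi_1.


Stationary distribution: pi_0 = p10/(p01+p10), pi_1 = p01/(p01+p10)
p01 = 0.3600, p10 = 0.8900
pi_1 = 0.2880

0.2880


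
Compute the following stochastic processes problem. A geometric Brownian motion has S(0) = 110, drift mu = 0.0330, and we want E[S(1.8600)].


E[S(t)] = S(0) * exp(mu * t)
= 110 * exp(0.0330 * 1.8600)
= 110 * 1.0633
= 116.9633

116.9633


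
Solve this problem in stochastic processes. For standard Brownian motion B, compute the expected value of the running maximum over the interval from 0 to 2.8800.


E(max B(s)) = sqrt(2t/pi)
= sqrt(2*2.8800/pi)
= sqrt(1.8335)
= 1.3541

1.3541


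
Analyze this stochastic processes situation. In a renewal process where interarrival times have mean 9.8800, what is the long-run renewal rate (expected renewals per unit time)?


Long-run renewal rate = 1/E(X)
= 1/9.8800
= 0.1012

0.1012


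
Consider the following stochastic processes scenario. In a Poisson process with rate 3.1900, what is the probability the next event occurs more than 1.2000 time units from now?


P(X > t) = exp(-lambda * t)
= exp(-3.1900 * 1.2000)
= exp(-3.8280) = 0.0218

0.0218


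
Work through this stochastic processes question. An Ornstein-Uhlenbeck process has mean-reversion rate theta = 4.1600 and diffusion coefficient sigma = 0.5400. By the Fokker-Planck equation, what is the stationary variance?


Stationary variance = sigma^2 / (2*theta)
= 0.5400^2 / (2*4.1600)
= 0.2916 / 8.3200
= 0.0350

0.0350


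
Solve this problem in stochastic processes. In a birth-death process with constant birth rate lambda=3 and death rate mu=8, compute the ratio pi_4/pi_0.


For birth-death process, pi_n/pi_0 = (lambda/mu)^n
= (3/8)^4
= 0.0198

0.0198


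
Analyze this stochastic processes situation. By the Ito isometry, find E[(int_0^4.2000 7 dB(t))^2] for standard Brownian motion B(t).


By Ito isometry: E[(int f dB)^2] = int f^2 dt
= 7^2 * 4.2000
= 49 * 4.2000 = 205.8000

205.8000


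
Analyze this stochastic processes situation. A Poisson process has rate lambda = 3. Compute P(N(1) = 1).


P(N(t)=k) = (lambda*t)^k * exp(-lambda*t) / k!
lambda*t = 3
= 3^1 * exp(-3) / 1!
= 3 * 0.0498 / 1
= 0.1494

0.1494


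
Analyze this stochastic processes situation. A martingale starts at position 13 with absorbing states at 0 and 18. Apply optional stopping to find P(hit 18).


By optional stopping theorem: E(M at tau) = M(0) = 13
P(hit 18)*18 + P(hit 0)*0 = 13
P(hit 18) = (13 - 0)/(18 - 0) = 13/18 = 0.7222

0.7222


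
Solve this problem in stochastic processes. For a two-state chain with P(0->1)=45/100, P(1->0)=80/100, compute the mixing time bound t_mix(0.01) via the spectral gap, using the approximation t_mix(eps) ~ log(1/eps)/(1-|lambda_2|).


lambda_2 = |1 - p01 - p10| = |1 - 0.4500 - 0.8000| = 0.2500
t_mix ~ log(1/eps)/(1 - |lambda_2|)
= log(100)/(1 - 0.2500) = 4.6052/0.7500
= 6.1402

6.1402


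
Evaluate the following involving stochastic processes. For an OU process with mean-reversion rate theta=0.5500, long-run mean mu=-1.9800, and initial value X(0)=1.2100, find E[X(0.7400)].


E[X(t)] = mu + (X(0) - mu)*exp(-theta*t)
= -1.9800 + (1.2100 - -1.9800)*exp(-0.5500*0.7400)
= -1.9800 + 3.1900 * 0.6656
= 0.1434

0.1434


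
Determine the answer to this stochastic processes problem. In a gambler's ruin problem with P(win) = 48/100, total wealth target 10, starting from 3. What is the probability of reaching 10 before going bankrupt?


Gambler's ruin formula:
r = q/p = 0.5200/0.4800 = 1.0833
P(win) = (1 - r^i)/(1 - r^N)
= (1 - 1.0833^3)/(1 - 1.0833^10)
= 0.2213

0.2213


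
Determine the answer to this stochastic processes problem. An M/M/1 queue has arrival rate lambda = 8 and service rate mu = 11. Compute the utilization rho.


rho = lambda/mu
= 8/11
= 0.7273

0.7273


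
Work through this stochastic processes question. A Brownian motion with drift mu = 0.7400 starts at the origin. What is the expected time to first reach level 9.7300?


Expected first passage time = a/mu
= 9.7300/0.7400
= 13.1486

13.1486


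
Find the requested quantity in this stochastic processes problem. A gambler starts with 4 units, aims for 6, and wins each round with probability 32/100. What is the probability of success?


Gambler's ruin formula:
r = q/p = 0.6800/0.3200 = 2.1250
P(win) = (1 - r^i)/(1 - r^N)
= (1 - 2.1250^4)/(1 - 2.1250^6)
= 0.2129

0.2129


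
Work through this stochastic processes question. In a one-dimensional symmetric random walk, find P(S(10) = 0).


P(S(10) = 0) = C(10,5) / 4^5
= 252 / 1024
= 0.2461

0.2461


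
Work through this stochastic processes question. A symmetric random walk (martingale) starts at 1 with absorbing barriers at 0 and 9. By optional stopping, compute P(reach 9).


By optional stopping theorem: E(M at tau) = M(0) = 1
P(hit 9)*9 + P(hit 0)*0 = 1
P(hit 9) = (1 - 0)/(9 - 0) = 1/9 = 0.1111

0.1111


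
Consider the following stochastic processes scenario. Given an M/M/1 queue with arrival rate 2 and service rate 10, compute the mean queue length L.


rho = 2/10 = 0.2000
L = rho/(1-rho)
= 0.2000/0.8000
= 0.2500

0.2500


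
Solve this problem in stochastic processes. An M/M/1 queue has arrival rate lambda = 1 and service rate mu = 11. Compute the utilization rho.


rho = lambda/mu
= 1/11
= 0.0909

0.0909


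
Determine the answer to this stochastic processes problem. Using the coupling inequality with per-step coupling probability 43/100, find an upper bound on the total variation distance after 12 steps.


TV distance bound <= (1-delta)^n
= (1 - 0.4300)^12
= 0.5700^12
= 0.0012

0.0012


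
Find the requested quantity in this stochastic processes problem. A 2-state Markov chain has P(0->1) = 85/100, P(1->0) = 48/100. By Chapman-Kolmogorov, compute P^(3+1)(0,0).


P^4 = P^3 * P^1
Computing via matrix multiplication of the transition matrix.
Entry (0,0) of P^4 = 0.3685

0.3685


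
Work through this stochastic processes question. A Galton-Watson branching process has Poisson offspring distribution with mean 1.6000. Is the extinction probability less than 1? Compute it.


Since mu = 1.6000 > 1, extinction prob q < 1.
Solve s = exp(mu*(s-1)) iteratively.
q = 0.3580

0.3580


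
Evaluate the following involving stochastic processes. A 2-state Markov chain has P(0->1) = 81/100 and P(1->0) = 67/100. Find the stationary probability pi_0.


Stationary distribution: pi_0 = p10/(p01+p10), pi_1 = p01/(p01+p10)
p01 = 0.8100, p10 = 0.6700
pi_0 = 0.4527

0.4527


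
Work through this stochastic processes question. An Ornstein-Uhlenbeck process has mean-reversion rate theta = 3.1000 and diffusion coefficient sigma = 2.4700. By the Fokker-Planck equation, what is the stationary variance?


Stationary variance = sigma^2 / (2*theta)
= 2.4700^2 / (2*3.1000)
= 6.1009 / 6.2000
= 0.9840

0.9840


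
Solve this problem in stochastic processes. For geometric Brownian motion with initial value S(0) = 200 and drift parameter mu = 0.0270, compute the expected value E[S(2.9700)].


E[S(t)] = S(0) * exp(mu * t)
= 200 * exp(0.0270 * 2.9700)
= 200 * 1.0835
= 216.6986

216.6986


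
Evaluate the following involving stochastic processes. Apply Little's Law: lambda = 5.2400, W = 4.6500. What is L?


Little's Law: L = lambda * W
= 5.2400 * 4.6500
= 24.3660

24.3660


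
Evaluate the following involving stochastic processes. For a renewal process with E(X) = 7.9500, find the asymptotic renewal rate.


Long-run renewal rate = 1/E(X)
= 1/7.9500
= 0.1258

0.1258


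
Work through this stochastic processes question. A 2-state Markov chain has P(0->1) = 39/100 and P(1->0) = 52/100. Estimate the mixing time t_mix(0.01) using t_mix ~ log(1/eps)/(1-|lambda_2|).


lambda_2 = |1 - p01 - p10| = |1 - 0.3900 - 0.5200| = 0.0900
t_mix ~ log(1/eps)/(1 - |lambda_2|)
= log(100)/(1 - 0.0900) = 4.6052/0.9100
= 5.0606

5.0606


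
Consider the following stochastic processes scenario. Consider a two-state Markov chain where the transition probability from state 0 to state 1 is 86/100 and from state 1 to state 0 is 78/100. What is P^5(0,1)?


Computing P^5 by matrix multiplication.
P = [[0.1400, 0.8600], [0.7800, 0.2200]]
After raising P to the power 5:
P^5(0,1) = 0.5807

0.5807


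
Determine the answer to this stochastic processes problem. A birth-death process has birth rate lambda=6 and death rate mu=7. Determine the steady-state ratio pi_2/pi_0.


For birth-death process, pi_n/pi_0 = (lambda/mu)^n
= (6/7)^2
= 0.7347

0.7347


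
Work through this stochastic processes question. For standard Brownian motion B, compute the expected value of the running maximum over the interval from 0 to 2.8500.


E(max B(s)) = sqrt(2t/pi)
= sqrt(2*2.8500/pi)
= sqrt(1.8144)
= 1.3470

1.3470


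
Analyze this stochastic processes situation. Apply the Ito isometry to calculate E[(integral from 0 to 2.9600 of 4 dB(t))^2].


By Ito isometry: E[(int f dB)^2] = int f^2 dt
= 4^2 * 2.9600
= 16 * 2.9600 = 47.3600

47.3600


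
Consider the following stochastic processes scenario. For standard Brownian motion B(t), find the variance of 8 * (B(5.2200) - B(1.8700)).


Var(alpha*(B(t)-B(s))) = alpha^2 * (t-s)
= 8^2 * (5.2200 - 1.8700)
= 64 * 3.3500
= 214.4000

214.4000


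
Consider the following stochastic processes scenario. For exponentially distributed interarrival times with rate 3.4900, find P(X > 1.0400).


P(X > t) = exp(-lambda * t)
= exp(-3.4900 * 1.0400)
= exp(-3.6296) = 0.0265

0.0265


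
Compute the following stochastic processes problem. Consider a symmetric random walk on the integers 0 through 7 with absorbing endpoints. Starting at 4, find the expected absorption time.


For symmetric RW on 0,...,N with absorbing barriers, E(i) = i*(N-i)
E(4) = 4 * 3 = 12

12


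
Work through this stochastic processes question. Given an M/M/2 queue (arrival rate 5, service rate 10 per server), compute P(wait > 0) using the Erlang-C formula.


a = lambda/mu = 0.5000
rho = a/c = 0.2500
Erlang-C formula applied:
C(c,a) = 0.1000

0.1000


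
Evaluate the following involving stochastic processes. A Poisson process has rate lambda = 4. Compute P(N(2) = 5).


P(N(t)=k) = (lambda*t)^k * exp(-lambda*t) / k!
lambda*t = 8
= 8^5 * exp(-8) / 5!
= 32768 * 3.3546e-04 / 120
= 0.0916

0.0916


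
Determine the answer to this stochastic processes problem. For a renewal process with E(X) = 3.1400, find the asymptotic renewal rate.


Long-run renewal rate = 1/E(X)
= 1/3.1400
= 0.3185

0.3185


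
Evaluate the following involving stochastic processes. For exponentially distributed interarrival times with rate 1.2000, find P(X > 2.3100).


P(X > t) = exp(-lambda * t)
= exp(-1.2000 * 2.3100)
= exp(-2.7720) = 0.0625

0.0625


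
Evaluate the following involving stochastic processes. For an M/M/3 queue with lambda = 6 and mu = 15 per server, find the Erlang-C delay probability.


a = lambda/mu = 0.4000
rho = a/c = 0.1333
Erlang-C formula applied:
C(c,a) = 0.0082

0.0082


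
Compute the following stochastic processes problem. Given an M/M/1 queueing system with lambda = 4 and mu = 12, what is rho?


rho = lambda/mu
= 4/12
= 0.3333

0.3333


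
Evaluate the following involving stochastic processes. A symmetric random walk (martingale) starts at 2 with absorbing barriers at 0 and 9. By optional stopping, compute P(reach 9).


By optional stopping theorem: E(M at tau) = M(0) = 2
P(hit 9)*9 + P(hit 0)*0 = 2
P(hit 9) = (2 - 0)/(9 - 0) = 2/9 = 0.2222

0.2222


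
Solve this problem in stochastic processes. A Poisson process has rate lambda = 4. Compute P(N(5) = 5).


P(N(t)=k) = (lambda*t)^k * exp(-lambda*t) / k!
lambda*t = 20
= 20^5 * exp(-20) / 5!
= 3200000 * 2.0612e-09 / 120
= 5.4964e-05

5.4964e-05


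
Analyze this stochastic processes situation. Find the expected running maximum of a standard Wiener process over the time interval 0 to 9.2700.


E(max B(s)) = sqrt(2t/pi)
= sqrt(2*9.2700/pi)
= sqrt(5.9015)
= 2.4293

2.4293


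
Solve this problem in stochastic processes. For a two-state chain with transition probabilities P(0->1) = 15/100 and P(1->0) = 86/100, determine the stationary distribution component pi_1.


Stationary distribution: pi_0 = p10/(p01+p10), pi_1 = p01/(p01+p10)
p01 = 0.1500, p10 = 0.8600
pi_1 = 0.1485

0.1485


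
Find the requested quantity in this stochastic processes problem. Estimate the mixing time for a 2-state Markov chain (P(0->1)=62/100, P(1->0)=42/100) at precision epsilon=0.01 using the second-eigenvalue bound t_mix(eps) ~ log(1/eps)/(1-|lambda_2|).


lambda_2 = |1 - p01 - p10| = |1 - 0.6200 - 0.4200| = 0.0400
t_mix ~ log(1/eps)/(1 - |lambda_2|)
= log(100)/(1 - 0.0400) = 4.6052/0.9600
= 4.7971

4.7971


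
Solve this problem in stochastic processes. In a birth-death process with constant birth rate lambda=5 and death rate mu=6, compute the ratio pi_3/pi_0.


For birth-death process, pi_n/pi_0 = (lambda/mu)^n
= (5/6)^3
= 0.5787

0.5787


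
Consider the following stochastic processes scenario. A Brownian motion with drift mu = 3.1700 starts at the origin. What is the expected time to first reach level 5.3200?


Expected first passage time = a/mu
= 5.3200/3.1700
= 1.6782

1.6782


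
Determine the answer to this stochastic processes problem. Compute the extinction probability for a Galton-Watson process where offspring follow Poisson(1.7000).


Since mu = 1.7000 > 1, extinction prob q < 1.
Solve s = exp(mu*(s-1)) iteratively.
q = 0.3088

0.3088


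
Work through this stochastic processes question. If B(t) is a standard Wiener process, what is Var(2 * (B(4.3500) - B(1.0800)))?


Var(alpha*(B(t)-B(s))) = alpha^2 * (t-s)
= 2^2 * (4.3500 - 1.0800)
= 4 * 3.2700
= 13.0800

13.0800


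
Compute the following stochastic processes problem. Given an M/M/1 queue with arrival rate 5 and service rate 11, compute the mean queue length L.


rho = 5/11 = 0.4545
L = rho/(1-rho)
= 0.4545/0.5455
= 0.8333

0.8333


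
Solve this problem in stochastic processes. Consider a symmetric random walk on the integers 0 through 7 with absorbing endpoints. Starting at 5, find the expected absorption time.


For symmetric RW on 0,...,N with absorbing barriers, E(i) = i*(N-i)
E(5) = 5 * 2 = 10

10


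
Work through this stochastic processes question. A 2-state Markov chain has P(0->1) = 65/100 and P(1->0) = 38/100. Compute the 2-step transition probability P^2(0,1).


Computing P^2 by matrix multiplication.
P = [[0.3500, 0.6500], [0.3800, 0.6200]]
After raising P to the power 2:
P^2(0,1) = 0.6305

0.6305


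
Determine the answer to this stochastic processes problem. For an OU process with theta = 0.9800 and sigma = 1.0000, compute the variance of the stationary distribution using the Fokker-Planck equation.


Stationary variance = sigma^2 / (2*theta)
= 1.0000^2 / (2*0.9800)
= 1.0000 / 1.9600
= 0.5102

0.5102


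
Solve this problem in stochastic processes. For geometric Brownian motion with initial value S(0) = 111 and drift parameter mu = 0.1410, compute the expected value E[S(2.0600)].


E[S(t)] = S(0) * exp(mu * t)
= 111 * exp(0.1410 * 2.0600)
= 111 * 1.3370
= 148.4117

148.4117


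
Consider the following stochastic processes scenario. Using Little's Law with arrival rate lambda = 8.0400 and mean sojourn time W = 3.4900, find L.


Little's Law: L = lambda * W
= 8.0400 * 3.4900
= 28.0596

28.0596


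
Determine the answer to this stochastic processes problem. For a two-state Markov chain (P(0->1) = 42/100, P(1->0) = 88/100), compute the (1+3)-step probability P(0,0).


P^4 = P^1 * P^3
Computing via matrix multiplication of the transition matrix.
Entry (0,0) of P^4 = 0.6795

0.6795


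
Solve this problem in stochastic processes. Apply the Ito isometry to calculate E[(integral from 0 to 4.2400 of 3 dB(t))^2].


By Ito isometry: E[(int f dB)^2] = int f^2 dt
= 3^2 * 4.2400
= 9 * 4.2400 = 38.1600

38.1600


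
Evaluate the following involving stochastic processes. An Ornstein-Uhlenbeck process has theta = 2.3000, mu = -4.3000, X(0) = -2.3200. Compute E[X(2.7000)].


E[X(t)] = mu + (X(0) - mu)*exp(-theta*t)
= -4.3000 + (-2.3200 - -4.3000)*exp(-2.3000*2.7000)
= -4.3000 + 1.9800 * 0.0020
= -4.2960

-4.2960


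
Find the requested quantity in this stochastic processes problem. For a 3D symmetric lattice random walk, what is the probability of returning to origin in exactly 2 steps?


P(return in 2 steps) = P(reverse first step) = 1/(2d)
= 1/6
= 0.1667

0.1667


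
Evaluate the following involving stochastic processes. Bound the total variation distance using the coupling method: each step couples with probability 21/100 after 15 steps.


TV distance bound <= (1-delta)^n
= (1 - 0.2100)^15
= 0.7900^15
= 0.0291

0.0291


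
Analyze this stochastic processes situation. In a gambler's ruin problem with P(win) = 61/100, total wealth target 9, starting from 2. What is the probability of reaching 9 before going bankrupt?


Gambler's ruin formula:
r = q/p = 0.3900/0.6100 = 0.6393
P(win) = (1 - r^i)/(1 - r^N)
= (1 - 0.6393^2)/(1 - 0.6393^9)
= 0.6020

0.6020


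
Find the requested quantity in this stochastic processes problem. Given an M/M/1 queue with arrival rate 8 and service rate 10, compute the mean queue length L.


rho = 8/10 = 0.8000
L = rho/(1-rho)
= 0.8000/0.2000
= 4.0000

4.0000


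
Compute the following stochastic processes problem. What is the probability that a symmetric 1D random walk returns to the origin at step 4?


P(S(4) = 0) = C(4,2) / 4^2
= 6 / 16
= 0.3750

0.3750


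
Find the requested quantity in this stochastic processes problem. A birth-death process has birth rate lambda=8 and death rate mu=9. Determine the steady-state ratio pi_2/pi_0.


For birth-death process, pi_n/pi_0 = (lambda/mu)^n
= (8/9)^2
= 0.7901

0.7901


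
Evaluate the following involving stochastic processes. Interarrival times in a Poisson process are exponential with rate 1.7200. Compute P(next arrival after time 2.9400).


P(X > t) = exp(-lambda * t)
= exp(-1.7200 * 2.9400)
= exp(-5.0568) = 0.0064

0.0064


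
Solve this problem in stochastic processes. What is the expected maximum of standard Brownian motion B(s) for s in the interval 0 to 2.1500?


E(max B(s)) = sqrt(2t/pi)
= sqrt(2*2.1500/pi)
= sqrt(1.3687)
= 1.1699

1.1699


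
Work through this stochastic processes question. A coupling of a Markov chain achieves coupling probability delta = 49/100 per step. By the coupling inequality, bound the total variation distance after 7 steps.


TV distance bound <= (1-delta)^n
= (1 - 0.4900)^7
= 0.5100^7
= 0.0090

0.0090


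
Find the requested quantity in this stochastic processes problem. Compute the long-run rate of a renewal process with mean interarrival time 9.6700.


Long-run renewal rate = 1/E(X)
= 1/9.6700
= 0.1034

0.1034


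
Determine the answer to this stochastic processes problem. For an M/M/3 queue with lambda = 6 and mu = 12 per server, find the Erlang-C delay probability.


a = lambda/mu = 0.5000
rho = a/c = 0.1667
Erlang-C formula applied:
C(c,a) = 0.0152

0.0152


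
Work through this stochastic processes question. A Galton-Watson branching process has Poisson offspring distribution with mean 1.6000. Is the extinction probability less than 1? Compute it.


Since mu = 1.6000 > 1, extinction prob q < 1.
Solve s = exp(mu*(s-1)) iteratively.
q = 0.3580

0.3580


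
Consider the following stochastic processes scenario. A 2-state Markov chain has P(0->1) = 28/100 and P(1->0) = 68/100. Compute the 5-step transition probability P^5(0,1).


Computing P^5 by matrix multiplication.
P = [[0.7200, 0.2800], [0.6800, 0.3200]]
After raising P to the power 5:
P^5(0,1) = 0.2917

0.2917


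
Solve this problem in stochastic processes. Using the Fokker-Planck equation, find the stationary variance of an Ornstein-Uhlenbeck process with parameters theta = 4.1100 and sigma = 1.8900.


Stationary variance = sigma^2 / (2*theta)
= 1.8900^2 / (2*4.1100)
= 3.5721 / 8.2200
= 0.4346

0.4346


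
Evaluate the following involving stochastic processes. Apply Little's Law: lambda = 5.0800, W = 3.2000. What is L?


Little's Law: L = lambda * W
= 5.0800 * 3.2000
= 16.2560

16.2560


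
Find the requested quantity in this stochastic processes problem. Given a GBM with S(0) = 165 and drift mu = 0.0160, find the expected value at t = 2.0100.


E[S(t)] = S(0) * exp(mu * t)
= 165 * exp(0.0160 * 2.0100)
= 165 * 1.0327
= 170.3926

170.3926


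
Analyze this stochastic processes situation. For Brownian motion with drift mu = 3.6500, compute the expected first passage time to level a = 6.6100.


Expected first passage time = a/mu
= 6.6100/3.6500
= 1.8110

1.8110


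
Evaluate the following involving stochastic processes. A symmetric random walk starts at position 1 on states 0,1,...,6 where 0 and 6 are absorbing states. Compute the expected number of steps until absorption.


For symmetric RW on 0,...,N with absorbing barriers, E(i) = i*(N-i)
E(1) = 1 * 5 = 5

5


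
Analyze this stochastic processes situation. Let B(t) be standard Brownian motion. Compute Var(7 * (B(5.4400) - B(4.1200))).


Var(alpha*(B(t)-B(s))) = alpha^2 * (t-s)
= 7^2 * (5.4400 - 4.1200)
= 49 * 1.3200
= 64.6800

64.6800


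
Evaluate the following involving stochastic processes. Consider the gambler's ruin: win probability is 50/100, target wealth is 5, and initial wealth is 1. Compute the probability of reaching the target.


p = 1/2: P(win) = i/N = 1/5
= 0.2000

0.2000


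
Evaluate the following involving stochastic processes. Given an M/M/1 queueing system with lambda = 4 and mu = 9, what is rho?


rho = lambda/mu
= 4/9
= 0.4444

0.4444


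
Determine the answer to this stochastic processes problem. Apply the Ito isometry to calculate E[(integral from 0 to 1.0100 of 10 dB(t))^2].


By Ito isometry: E[(int f dB)^2] = int f^2 dt
= 10^2 * 1.0100
= 100 * 1.0100 = 101.0000

101.0000


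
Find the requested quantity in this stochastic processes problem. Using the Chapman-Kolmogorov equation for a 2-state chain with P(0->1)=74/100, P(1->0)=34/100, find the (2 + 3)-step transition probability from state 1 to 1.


P^5 = P^2 * P^3
Computing via matrix multiplication of the transition matrix.
Entry (1,1) of P^5 = 0.6852

0.6852


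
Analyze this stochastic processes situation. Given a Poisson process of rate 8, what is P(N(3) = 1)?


P(N(t)=k) = (lambda*t)^k * exp(-lambda*t) / k!
lambda*t = 24
= 24^1 * exp(-24) / 1!
= 24 * 3.7751e-11 / 1
= 9.0603e-10

9.0603e-10


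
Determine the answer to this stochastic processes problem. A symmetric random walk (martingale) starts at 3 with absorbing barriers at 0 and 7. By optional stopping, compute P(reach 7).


By optional stopping theorem: E(M at tau) = M(0) = 3
P(hit 7)*7 + P(hit 0)*0 = 3
P(hit 7) = (3 - 0)/(7 - 0) = 3/7 = 0.4286

0.4286


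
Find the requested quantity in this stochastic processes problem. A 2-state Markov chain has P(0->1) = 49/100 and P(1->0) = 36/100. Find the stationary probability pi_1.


Stationary distribution: pi_0 = p10/(p01+p10), pi_1 = p01/(p01+p10)
p01 = 0.4900, p10 = 0.3600
pi_1 = 0.5765

0.5765


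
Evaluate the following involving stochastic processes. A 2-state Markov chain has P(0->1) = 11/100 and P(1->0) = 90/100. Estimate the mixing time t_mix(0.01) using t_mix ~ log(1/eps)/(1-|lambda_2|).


lambda_2 = |1 - p01 - p10| = |1 - 0.1100 - 0.9000| = 0.0100
t_mix ~ log(1/eps)/(1 - |lambda_2|)
= log(100)/(1 - 0.0100) = 4.6052/0.9900
= 4.6517

4.6517


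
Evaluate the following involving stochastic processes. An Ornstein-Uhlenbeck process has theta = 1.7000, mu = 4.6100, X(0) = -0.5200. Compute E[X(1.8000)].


E[X(t)] = mu + (X(0) - mu)*exp(-theta*t)
= 4.6100 + (-0.5200 - 4.6100)*exp(-1.7000*1.8000)
= 4.6100 + -5.1300 * 0.0469
= 4.3695

4.3695


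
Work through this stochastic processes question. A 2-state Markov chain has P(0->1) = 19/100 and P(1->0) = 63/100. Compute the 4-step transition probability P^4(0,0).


Computing P^4 by matrix multiplication.
P = [[0.8100, 0.1900], [0.6300, 0.3700]]
After raising P to the power 4:
P^4(0,0) = 0.7685

0.7685


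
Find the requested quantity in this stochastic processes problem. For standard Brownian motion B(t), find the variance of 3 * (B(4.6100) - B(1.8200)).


Var(alpha*(B(t)-B(s))) = alpha^2 * (t-s)
= 3^2 * (4.6100 - 1.8200)
= 9 * 2.7900
= 25.1100

25.1100


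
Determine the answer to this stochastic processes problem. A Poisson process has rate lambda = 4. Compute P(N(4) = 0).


P(N(t)=k) = (lambda*t)^k * exp(-lambda*t) / k!
lambda*t = 16
= 16^0 * exp(-16) / 0!
= 1 * 1.1254e-07 / 1
= 1.1254e-07

1.1254e-07


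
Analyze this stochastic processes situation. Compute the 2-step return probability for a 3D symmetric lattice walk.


P(return in 2 steps) = P(reverse first step) = 1/(2d)
= 1/6
= 0.1667

0.1667


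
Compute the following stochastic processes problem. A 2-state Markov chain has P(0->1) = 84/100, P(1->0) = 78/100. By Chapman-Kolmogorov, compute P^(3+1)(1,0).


P^4 = P^3 * P^1
Computing via matrix multiplication of the transition matrix.
Entry (1,0) of P^4 = 0.4103

0.4103


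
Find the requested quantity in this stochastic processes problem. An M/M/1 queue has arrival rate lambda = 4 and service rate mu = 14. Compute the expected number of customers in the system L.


rho = 4/14 = 0.2857
L = rho/(1-rho)
= 0.2857/0.7143
= 0.4000

0.4000


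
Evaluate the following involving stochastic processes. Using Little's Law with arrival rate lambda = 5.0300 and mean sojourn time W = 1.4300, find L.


Little's Law: L = lambda * W
= 5.0300 * 1.4300
= 7.1929

7.1929


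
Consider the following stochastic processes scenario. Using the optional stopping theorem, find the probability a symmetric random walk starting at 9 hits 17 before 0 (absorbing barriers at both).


By optional stopping theorem: E(M at tau) = M(0) = 9
P(hit 17)*17 + P(hit 0)*0 = 9
P(hit 17) = (9 - 0)/(17 - 0) = 9/17 = 0.5294

0.5294


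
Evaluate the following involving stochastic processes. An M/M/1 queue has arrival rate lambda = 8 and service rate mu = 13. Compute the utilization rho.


rho = lambda/mu
= 8/13
= 0.6154

0.6154


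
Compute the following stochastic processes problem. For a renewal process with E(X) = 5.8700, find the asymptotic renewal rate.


Long-run renewal rate = 1/E(X)
= 1/5.8700
= 0.1704

0.1704


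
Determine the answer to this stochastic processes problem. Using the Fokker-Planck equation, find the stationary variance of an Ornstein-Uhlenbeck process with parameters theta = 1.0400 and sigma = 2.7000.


Stationary variance = sigma^2 / (2*theta)
= 2.7000^2 / (2*1.0400)
= 7.2900 / 2.0800
= 3.5048

3.5048


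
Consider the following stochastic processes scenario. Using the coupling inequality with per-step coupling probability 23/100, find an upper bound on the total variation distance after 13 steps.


TV distance bound <= (1-delta)^n
= (1 - 0.2300)^13
= 0.7700^13
= 0.0334

0.0334


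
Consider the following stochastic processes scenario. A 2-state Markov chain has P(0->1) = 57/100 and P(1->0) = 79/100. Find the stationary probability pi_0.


Stationary distribution: pi_0 = p10/(p01+p10), pi_1 = p01/(p01+p10)
p01 = 0.5700, p10 = 0.7900
pi_0 = 0.5809

0.5809


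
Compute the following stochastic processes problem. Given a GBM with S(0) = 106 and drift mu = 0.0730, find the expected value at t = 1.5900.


E[S(t)] = S(0) * exp(mu * t)
= 106 * exp(0.0730 * 1.5900)
= 106 * 1.1231
= 119.0459

119.0459


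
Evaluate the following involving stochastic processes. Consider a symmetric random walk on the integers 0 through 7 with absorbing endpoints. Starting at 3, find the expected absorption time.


For symmetric RW on 0,...,N with absorbing barriers, E(i) = i*(N-i)
E(3) = 3 * 4 = 12

12


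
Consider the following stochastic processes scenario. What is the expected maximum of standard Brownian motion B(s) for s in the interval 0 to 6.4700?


E(max B(s)) = sqrt(2t/pi)
= sqrt(2*6.4700/pi)
= sqrt(4.1189)
= 2.0295

2.0295


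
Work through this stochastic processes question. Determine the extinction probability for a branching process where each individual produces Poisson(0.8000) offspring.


Since mu = 0.8000 <= 1, extinction probability = 1.

1.0000


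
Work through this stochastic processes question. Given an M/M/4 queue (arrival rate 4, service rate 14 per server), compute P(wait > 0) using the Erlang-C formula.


a = lambda/mu = 0.2857
rho = a/c = 0.0714
Erlang-C formula applied:
C(c,a) = 2.2471e-04

2.2471e-04


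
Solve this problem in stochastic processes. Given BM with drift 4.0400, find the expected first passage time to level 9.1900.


Expected first passage time = a/mu
= 9.1900/4.0400
= 2.2748

2.2748


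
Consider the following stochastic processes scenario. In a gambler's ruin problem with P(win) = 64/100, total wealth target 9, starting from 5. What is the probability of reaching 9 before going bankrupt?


Gambler's ruin formula:
r = q/p = 0.3600/0.6400 = 0.5625
P(win) = (1 - r^i)/(1 - r^N)
= (1 - 0.5625^5)/(1 - 0.5625^9)
= 0.9490

0.9490


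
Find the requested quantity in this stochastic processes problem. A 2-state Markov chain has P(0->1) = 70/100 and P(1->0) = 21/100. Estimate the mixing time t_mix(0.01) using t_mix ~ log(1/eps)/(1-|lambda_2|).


lambda_2 = |1 - p01 - p10| = |1 - 0.7000 - 0.2100| = 0.0900
t_mix ~ log(1/eps)/(1 - |lambda_2|)
= log(100)/(1 - 0.0900) = 4.6052/0.9100
= 5.0606

5.0606
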